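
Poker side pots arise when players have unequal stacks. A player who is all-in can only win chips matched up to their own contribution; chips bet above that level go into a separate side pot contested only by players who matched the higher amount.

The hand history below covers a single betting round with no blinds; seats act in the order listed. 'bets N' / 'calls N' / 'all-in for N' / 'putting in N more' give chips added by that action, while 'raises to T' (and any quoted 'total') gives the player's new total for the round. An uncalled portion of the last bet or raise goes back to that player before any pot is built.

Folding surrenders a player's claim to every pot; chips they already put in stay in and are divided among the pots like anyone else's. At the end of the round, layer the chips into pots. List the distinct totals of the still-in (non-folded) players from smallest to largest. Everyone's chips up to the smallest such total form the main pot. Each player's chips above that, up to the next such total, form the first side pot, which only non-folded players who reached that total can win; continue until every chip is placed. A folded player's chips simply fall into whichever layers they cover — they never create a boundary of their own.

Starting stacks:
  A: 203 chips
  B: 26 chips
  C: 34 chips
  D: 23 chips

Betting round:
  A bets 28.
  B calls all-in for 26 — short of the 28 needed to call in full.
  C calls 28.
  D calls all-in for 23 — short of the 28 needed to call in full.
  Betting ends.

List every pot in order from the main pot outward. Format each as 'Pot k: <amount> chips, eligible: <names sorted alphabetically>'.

Pot 1: 92 chips, eligible: A, B, C, D
Pot 2: 9 chips, eligible: A, B, C
Pot 3: 4 chips, eligible: A, C

Derivation:
Contributions: A=28, B=26, C=28, D=23
Pot levels (distinct totals of non-folded players): 23, 26, 28
Layer 1-23: 23 each from A, B, C, D = 23*4 = 92 chips; eligible A, B, C, D
Layer 24-26: 3 each from A, B, C = 3*3 = 9 chips; eligible A, B, C
Layer 27-28: 2 each from A, C = 2*2 = 4 chips; eligible A, C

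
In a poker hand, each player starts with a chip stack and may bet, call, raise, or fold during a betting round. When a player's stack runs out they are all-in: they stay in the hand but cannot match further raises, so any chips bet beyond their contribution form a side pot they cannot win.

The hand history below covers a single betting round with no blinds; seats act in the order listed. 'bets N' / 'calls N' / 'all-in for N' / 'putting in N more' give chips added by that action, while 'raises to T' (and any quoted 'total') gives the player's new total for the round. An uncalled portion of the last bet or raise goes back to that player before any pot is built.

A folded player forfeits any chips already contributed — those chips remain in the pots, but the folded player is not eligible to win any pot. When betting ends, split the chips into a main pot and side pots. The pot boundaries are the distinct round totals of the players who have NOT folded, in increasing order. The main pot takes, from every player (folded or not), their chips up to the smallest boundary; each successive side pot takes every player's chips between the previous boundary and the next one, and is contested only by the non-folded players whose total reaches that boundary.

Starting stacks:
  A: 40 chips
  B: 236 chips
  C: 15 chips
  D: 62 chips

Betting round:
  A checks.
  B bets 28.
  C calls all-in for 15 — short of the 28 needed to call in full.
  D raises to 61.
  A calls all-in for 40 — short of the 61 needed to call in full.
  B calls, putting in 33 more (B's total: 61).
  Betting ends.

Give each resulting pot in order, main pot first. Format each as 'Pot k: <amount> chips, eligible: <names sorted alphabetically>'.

Contributions: A=40, B=61, C=15, D=61
Pot levels (distinct totals of non-folded players): 15, 40, 61
Layer 1-15: 15 each from A, B, C, D = 15*4 = 60 chips; eligible A, B, C, D
Layer 16-40: 25 each from A, B, D = 25*3 = 75 chips; eligible A, B, D
Layer 41-61: 21 each from B, D = 21*2 = 42 chips; eligible B, D

Pot 1: 60 chips, eligible: A, B, C, D
Pot 2: 75 chips, eligible: A, B, D
Pot 3: 42 chips, eligible: B, D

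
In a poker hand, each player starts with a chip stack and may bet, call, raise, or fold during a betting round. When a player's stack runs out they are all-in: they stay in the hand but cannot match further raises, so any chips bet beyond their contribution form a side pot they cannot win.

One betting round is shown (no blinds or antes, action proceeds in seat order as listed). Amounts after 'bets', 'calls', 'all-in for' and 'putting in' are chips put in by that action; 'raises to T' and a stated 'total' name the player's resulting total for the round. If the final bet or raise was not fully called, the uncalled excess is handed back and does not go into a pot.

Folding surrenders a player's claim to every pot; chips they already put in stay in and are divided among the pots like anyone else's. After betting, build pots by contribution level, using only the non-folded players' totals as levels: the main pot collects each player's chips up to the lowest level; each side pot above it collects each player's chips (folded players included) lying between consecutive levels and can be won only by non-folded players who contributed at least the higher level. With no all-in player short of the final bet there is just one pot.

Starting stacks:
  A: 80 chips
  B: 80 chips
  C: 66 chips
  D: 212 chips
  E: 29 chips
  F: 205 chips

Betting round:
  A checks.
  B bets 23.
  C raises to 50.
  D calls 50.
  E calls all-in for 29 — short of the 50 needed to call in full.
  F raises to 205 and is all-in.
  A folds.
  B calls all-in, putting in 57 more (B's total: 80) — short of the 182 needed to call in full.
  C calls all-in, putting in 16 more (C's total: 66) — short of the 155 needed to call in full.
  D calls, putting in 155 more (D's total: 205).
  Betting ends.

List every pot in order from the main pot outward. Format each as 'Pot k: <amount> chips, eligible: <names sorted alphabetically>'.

Contributions: B=80, C=66, D=205, E=29, F=205
Folded: A
Pot levels (distinct totals of non-folded players): 29, 66, 80, 205
Layer 1-29: 29 each from B, C, D, E, F = 29*5 = 145 chips; eligible B, C, D, E, F
Layer 30-66: 37 each from B, C, D, F = 37*4 = 148 chips; eligible B, C, D, F
Layer 67-80: 14 each from B, D, F = 14*3 = 42 chips; eligible B, D, F
Layer 81-205: 125 each from D, F = 125*2 = 250 chips; eligible D, F

Pot 1: 145 chips, eligible: B, C, D, E, F
Pot 2: 148 chips, eligible: B, C, D, F
Pot 3: 42 chips, eligible: B, D, F
Pot 4: 250 chips, eligible: D, F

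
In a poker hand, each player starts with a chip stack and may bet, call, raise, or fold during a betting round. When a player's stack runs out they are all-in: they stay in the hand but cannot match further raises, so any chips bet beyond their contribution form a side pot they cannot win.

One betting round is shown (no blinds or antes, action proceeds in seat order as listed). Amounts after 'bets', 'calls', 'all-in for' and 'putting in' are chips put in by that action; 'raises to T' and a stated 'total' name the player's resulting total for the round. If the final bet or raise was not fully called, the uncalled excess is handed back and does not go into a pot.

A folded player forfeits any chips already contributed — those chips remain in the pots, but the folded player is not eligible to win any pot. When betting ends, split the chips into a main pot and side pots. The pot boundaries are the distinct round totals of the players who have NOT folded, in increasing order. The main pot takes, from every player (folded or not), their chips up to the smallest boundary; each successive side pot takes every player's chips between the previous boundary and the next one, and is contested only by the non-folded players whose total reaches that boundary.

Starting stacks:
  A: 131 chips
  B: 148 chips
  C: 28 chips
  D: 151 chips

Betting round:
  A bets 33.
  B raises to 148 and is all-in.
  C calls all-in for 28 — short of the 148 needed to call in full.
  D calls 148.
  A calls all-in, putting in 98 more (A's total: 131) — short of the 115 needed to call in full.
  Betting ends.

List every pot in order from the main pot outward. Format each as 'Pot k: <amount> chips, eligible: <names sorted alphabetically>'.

Pot 1: 112 chips, eligible: A, B, C, D
Pot 2: 309 chips, eligible: A, B, D
Pot 3: 34 chips, eligible: B, D

Derivation:
Contributions: A=131, B=148, C=28, D=148
Pot levels (distinct totals of non-folded players): 28, 131, 148
Layer 1-28: 28 each from A, B, C, D = 28*4 = 112 chips; eligible A, B, C, D
Layer 29-131: 103 each from A, B, D = 103*3 = 309 chips; eligible A, B, D
Layer 132-148: 17 each from B, D = 17*2 = 34 chips; eligible B, D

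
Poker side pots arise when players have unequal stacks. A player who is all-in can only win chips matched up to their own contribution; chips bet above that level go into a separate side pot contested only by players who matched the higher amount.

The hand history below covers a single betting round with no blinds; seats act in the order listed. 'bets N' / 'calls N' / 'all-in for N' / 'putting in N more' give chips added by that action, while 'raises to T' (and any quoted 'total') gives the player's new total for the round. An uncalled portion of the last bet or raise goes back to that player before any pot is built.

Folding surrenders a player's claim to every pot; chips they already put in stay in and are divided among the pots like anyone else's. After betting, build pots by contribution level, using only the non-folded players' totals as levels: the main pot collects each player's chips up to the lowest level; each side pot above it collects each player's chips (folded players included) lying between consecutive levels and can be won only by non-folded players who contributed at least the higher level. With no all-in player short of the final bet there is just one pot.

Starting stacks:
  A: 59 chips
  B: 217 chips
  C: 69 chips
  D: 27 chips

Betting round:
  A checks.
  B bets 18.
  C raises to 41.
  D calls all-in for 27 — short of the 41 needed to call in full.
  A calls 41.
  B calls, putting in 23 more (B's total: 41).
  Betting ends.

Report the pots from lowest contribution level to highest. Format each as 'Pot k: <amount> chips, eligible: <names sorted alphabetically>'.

Contributions: A=41, B=41, C=41, D=27
Pot levels (distinct totals of non-folded players): 27, 41
Layer 1-27: 27 each from A, B, C, D = 27*4 = 108 chips; eligible A, B, C, D
Layer 28-41: 14 each from A, B, C = 14*3 = 42 chips; eligible A, B, C

Pot 1: 108 chips, eligible: A, B, C, D
Pot 2: 42 chips, eligible: A, B, C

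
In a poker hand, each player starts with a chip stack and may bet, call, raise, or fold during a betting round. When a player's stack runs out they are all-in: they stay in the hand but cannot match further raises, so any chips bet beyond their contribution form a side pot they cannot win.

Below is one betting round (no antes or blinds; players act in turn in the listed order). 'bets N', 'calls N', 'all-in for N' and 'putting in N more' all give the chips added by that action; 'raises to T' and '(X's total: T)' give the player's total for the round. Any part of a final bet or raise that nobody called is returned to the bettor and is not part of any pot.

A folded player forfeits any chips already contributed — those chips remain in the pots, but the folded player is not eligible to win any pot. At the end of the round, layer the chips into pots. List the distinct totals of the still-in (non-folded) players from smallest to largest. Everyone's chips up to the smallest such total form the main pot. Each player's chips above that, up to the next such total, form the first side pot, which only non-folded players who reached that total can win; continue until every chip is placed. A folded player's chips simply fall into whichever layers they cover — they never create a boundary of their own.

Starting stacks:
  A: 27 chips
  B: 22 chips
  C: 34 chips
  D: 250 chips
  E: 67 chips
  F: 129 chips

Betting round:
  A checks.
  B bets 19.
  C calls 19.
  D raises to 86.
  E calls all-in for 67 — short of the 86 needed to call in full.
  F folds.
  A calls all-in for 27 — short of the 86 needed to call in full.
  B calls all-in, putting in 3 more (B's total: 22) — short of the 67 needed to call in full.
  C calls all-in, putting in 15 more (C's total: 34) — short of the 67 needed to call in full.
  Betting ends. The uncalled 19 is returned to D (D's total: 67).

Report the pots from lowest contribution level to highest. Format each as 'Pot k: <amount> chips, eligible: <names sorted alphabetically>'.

Pot 1: 110 chips, eligible: A, B, C, D, E
Pot 2: 20 chips, eligible: A, C, D, E
Pot 3: 21 chips, eligible: C, D, E
Pot 4: 66 chips, eligible: D, E

Derivation:
Contributions (after 19 returned to D): A=27, B=22, C=34, D=67, E=67
Folded: F
Pot levels (distinct totals of non-folded players): 22, 27, 34, 67
Layer 1-22: 22 each from A, B, C, D, E = 22*5 = 110 chips; eligible A, B, C, D, E
Layer 23-27: 5 each from A, C, D, E = 5*4 = 20 chips; eligible A, C, D, E
Layer 28-34: 7 each from C, D, E = 7*3 = 21 chips; eligible C, D, E
Layer 35-67: 33 each from D, E = 33*2 = 66 chips; eligible D, E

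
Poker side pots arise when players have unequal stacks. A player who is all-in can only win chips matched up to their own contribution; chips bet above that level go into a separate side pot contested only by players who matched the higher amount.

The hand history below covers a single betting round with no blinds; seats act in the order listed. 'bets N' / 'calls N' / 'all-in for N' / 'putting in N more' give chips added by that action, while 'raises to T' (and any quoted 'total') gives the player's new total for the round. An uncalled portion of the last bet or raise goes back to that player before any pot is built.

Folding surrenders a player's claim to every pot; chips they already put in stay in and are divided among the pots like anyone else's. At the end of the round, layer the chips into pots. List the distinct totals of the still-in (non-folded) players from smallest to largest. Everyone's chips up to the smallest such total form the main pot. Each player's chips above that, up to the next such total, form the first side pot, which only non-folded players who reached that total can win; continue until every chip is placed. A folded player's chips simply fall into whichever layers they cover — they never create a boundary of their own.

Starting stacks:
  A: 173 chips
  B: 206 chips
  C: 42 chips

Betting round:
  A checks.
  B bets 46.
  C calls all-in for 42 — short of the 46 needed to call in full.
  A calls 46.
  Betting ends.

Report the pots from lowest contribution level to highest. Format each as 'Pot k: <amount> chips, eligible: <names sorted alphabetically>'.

Contributions: A=46, B=46, C=42
Pot levels (distinct totals of non-folded players): 42, 46
Layer 1-42: 42 each from A, B, C = 42*3 = 126 chips; eligible A, B, C
Layer 43-46: 4 each from A, B = 4*2 = 8 chips; eligible A, B

Pot 1: 126 chips, eligible: A, B, C
Pot 2: 8 chips, eligible: A, B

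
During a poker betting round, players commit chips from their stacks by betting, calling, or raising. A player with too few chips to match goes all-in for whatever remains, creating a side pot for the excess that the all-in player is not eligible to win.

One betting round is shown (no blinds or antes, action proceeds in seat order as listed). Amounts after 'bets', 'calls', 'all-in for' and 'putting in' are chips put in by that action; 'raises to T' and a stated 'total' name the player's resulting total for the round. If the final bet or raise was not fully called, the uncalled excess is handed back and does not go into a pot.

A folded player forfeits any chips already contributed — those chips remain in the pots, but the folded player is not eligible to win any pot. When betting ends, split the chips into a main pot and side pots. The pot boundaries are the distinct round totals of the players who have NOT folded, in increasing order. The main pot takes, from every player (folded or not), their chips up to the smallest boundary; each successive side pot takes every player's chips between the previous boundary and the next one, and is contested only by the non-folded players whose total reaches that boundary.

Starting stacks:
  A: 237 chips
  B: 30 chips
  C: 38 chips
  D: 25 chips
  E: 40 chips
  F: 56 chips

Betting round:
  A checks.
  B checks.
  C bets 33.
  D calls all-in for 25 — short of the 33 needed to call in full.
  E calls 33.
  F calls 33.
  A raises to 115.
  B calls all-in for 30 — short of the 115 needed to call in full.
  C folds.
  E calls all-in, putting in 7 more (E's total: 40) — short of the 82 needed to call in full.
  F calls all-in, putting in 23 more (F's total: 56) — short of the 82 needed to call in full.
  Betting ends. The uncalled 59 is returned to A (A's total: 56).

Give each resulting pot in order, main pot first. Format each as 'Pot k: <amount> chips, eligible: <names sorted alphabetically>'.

Pot 1: 150 chips, eligible: A, B, D, E, F
Pot 2: 25 chips, eligible: A, B, E, F
Pot 3: 33 chips, eligible: A, E, F
Pot 4: 32 chips, eligible: A, F

Derivation:
Contributions (after 59 returned to A): A=56, B=30, C=33, D=25, E=40, F=56
Folded: C
Pot levels (distinct totals of non-folded players): 25, 30, 40, 56
Layer 1-25: 25 each from A, B, C, D, E, F = 25*6 = 150 chips; eligible A, B, D, E, F
Layer 26-30: 5 each from A, B, C, E, F = 5*5 = 25 chips; eligible A, B, E, F
Layer 31-40: A 10 + C 3 + E 10 + F 10 = 33 chips; eligible A, E, F
Layer 41-56: 16 each from A, F = 16*2 = 32 chips; eligible A, F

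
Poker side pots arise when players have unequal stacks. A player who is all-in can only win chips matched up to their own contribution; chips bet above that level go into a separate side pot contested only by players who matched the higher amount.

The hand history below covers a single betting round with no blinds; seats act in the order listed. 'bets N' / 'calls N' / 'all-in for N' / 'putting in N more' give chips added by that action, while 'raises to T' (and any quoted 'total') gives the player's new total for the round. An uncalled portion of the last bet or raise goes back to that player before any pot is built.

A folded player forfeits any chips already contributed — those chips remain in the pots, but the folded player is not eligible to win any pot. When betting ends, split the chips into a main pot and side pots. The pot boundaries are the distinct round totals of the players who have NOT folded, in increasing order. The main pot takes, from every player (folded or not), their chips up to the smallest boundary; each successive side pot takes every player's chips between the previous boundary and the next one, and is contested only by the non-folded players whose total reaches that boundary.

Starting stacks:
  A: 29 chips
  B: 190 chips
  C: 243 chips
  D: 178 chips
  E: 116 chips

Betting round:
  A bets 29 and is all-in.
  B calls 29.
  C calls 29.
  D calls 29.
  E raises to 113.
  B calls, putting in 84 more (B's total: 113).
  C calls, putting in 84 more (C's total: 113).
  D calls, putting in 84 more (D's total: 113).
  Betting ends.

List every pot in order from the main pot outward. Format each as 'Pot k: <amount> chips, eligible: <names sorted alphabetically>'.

Pot 1: 145 chips, eligible: A, B, C, D, E
Pot 2: 336 chips, eligible: B, C, D, E

Derivation:
Contributions: A=29, B=113, C=113, D=113, E=113
Pot levels (distinct totals of non-folded players): 29, 113
Layer 1-29: 29 each from A, B, C, D, E = 29*5 = 145 chips; eligible A, B, C, D, E
Layer 30-113: 84 each from B, C, D, E = 84*4 = 336 chips; eligible B, C, D, E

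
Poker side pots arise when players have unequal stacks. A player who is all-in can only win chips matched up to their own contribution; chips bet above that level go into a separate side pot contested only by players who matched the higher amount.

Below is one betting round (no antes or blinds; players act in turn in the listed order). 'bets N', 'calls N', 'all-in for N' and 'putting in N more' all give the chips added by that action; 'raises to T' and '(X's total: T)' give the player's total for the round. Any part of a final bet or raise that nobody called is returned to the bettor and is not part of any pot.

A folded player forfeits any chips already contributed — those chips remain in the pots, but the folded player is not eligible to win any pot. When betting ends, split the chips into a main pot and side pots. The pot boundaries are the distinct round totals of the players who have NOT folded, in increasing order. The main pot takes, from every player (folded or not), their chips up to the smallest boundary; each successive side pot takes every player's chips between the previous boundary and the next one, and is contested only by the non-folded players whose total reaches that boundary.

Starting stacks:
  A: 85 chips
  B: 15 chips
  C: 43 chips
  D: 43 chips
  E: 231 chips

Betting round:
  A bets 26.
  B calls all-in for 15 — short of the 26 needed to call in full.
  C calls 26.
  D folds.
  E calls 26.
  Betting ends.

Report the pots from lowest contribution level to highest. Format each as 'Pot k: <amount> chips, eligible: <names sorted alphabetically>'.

Pot 1: 60 chips, eligible: A, B, C, E
Pot 2: 33 chips, eligible: A, C, E

Derivation:
Contributions: A=26, B=15, C=26, E=26
Folded: D
Pot levels (distinct totals of non-folded players): 15, 26
Layer 1-15: 15 each from A, B, C, E = 15*4 = 60 chips; eligible A, B, C, E
Layer 16-26: 11 each from A, C, E = 11*3 = 33 chips; eligible A, C, E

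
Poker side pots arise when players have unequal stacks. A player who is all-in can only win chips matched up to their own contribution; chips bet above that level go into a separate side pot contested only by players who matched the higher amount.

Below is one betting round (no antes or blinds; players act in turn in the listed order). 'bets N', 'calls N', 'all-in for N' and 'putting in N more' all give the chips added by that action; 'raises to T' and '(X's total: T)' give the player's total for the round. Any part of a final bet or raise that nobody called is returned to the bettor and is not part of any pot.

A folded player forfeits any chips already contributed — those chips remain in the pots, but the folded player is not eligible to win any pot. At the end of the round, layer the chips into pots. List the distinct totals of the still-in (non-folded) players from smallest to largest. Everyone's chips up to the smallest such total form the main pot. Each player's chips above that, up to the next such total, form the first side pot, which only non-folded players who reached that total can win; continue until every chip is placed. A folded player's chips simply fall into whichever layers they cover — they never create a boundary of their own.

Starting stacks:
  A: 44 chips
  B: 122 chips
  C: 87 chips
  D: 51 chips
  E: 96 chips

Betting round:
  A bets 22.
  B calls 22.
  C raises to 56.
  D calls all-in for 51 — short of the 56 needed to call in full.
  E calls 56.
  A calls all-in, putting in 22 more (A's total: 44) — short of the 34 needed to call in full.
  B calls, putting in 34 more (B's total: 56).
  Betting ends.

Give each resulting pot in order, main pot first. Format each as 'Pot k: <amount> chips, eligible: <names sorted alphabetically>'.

Contributions: A=44, B=56, C=56, D=51, E=56
Pot levels (distinct totals of non-folded players): 44, 51, 56
Layer 1-44: 44 each from A, B, C, D, E = 44*5 = 220 chips; eligible A, B, C, D, E
Layer 45-51: 7 each from B, C, D, E = 7*4 = 28 chips; eligible B, C, D, E
Layer 52-56: 5 each from B, C, E = 5*3 = 15 chips; eligible B, C, E

Pot 1: 220 chips, eligible: A, B, C, D, E
Pot 2: 28 chips, eligible: B, C, D, E
Pot 3: 15 chips, eligible: B, C, E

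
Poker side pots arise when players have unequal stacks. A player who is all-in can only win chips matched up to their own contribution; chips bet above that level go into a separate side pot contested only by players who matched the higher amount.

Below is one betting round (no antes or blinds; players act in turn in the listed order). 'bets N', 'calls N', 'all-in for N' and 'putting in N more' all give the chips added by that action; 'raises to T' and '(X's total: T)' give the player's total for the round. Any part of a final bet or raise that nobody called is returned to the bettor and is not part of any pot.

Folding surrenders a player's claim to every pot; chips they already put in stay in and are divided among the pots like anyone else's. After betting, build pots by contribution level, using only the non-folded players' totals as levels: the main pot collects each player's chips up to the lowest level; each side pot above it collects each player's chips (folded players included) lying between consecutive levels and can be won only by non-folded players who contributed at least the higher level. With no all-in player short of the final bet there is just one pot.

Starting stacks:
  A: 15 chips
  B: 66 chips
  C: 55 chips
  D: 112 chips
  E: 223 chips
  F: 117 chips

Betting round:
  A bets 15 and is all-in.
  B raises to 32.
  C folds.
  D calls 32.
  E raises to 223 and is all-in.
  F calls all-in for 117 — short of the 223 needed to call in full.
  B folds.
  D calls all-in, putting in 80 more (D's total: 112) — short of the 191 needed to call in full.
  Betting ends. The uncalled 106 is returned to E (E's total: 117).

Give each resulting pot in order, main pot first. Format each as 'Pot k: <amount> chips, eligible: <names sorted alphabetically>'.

Pot 1: 75 chips, eligible: A, D, E, F
Pot 2: 308 chips, eligible: D, E, F
Pot 3: 10 chips, eligible: E, F

Derivation:
Contributions (after 106 returned to E): A=15, B=32, D=112, E=117, F=117
Folded: B, C
Pot levels (distinct totals of non-folded players): 15, 112, 117
Layer 1-15: 15 each from A, B, D, E, F = 15*5 = 75 chips; eligible A, D, E, F
Layer 16-112: B 17 + D 97 + E 97 + F 97 = 308 chips; eligible D, E, F
Layer 113-117: 5 each from E, F = 5*2 = 10 chips; eligible E, F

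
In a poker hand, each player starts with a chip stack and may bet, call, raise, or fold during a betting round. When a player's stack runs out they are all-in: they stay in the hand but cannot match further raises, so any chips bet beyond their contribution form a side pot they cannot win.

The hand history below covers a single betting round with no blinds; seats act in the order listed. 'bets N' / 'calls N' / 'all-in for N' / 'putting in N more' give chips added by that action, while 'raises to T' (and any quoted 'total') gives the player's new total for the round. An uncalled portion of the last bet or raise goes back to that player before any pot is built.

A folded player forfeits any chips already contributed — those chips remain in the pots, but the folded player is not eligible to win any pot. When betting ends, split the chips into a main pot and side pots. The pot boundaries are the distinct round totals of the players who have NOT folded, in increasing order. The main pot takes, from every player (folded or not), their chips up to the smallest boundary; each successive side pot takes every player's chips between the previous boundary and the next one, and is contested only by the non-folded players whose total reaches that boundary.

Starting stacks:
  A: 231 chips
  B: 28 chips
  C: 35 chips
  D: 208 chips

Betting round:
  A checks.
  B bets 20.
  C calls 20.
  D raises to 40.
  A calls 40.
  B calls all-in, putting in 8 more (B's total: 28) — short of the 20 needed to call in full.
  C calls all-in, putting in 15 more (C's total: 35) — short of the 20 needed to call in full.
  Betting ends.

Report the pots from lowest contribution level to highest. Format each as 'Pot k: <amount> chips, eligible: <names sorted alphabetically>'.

Pot 1: 112 chips, eligible: A, B, C, D
Pot 2: 21 chips, eligible: A, C, D
Pot 3: 10 chips, eligible: A, D

Derivation:
Contributions: A=40, B=28, C=35, D=40
Pot levels (distinct totals of non-folded players): 28, 35, 40
Layer 1-28: 28 each from A, B, C, D = 28*4 = 112 chips; eligible A, B, C, D
Layer 29-35: 7 each from A, C, D = 7*3 = 21 chips; eligible A, C, D
Layer 36-40: 5 each from A, D = 5*2 = 10 chips; eligible A, D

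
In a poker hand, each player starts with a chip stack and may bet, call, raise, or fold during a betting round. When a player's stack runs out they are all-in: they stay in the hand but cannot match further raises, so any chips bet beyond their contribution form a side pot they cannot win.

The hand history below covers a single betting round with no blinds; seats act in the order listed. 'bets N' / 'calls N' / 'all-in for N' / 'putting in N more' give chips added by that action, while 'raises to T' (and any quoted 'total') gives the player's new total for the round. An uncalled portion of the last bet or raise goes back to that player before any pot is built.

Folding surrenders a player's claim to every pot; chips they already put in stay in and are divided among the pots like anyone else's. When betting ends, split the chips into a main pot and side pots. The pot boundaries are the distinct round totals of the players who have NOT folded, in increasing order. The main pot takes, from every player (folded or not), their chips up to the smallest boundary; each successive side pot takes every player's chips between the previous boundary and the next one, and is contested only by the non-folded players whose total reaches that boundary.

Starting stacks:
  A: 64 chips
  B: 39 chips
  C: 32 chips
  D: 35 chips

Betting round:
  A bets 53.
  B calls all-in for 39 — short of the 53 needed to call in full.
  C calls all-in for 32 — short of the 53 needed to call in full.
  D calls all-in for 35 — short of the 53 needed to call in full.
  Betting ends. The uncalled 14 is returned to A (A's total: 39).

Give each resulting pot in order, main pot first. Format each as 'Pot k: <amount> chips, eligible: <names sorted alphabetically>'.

Contributions (after 14 returned to A): A=39, B=39, C=32, D=35
Pot levels (distinct totals of non-folded players): 32, 35, 39
Layer 1-32: 32 each from A, B, C, D = 32*4 = 128 chips; eligible A, B, C, D
Layer 33-35: 3 each from A, B, D = 3*3 = 9 chips; eligible A, B, D
Layer 36-39: 4 each from A, B = 4*2 = 8 chips; eligible A, B

Pot 1: 128 chips, eligible: A, B, C, D
Pot 2: 9 chips, eligible: A, B, D
Pot 3: 8 chips, eligible: A, B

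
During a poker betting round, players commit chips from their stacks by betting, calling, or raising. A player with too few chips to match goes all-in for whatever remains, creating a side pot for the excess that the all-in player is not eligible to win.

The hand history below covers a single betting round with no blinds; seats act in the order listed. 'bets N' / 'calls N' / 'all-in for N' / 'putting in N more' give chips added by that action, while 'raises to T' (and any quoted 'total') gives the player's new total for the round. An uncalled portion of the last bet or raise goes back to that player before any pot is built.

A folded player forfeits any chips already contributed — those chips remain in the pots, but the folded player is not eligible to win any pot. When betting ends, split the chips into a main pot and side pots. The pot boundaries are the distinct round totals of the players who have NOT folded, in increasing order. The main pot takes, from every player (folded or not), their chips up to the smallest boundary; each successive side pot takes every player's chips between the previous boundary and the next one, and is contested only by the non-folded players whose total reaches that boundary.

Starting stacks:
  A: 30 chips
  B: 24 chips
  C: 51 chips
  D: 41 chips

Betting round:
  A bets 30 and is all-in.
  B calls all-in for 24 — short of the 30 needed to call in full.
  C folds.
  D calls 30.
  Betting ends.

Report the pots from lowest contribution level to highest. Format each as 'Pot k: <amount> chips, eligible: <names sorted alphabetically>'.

Pot 1: 72 chips, eligible: A, B, D
Pot 2: 12 chips, eligible: A, D

Derivation:
Contributions: A=30, B=24, D=30
Folded: C
Pot levels (distinct totals of non-folded players): 24, 30
Layer 1-24: 24 each from A, B, D = 24*3 = 72 chips; eligible A, B, D
Layer 25-30: 6 each from A, D = 6*2 = 12 chips; eligible A, D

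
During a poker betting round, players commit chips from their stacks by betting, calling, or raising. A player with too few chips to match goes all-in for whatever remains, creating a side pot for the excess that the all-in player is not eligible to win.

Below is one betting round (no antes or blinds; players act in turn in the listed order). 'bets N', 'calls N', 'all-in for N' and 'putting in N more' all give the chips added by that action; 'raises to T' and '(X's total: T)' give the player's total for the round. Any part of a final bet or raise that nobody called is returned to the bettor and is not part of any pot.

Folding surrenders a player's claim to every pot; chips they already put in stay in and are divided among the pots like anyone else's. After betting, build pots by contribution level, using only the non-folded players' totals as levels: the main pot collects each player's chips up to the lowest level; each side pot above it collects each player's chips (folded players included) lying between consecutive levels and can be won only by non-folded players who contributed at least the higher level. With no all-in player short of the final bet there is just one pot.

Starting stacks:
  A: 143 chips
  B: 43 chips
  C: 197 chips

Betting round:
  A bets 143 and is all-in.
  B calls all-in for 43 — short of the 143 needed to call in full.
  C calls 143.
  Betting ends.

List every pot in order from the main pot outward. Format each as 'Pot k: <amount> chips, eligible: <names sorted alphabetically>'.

Pot 1: 129 chips, eligible: A, B, C
Pot 2: 200 chips, eligible: A, C

Derivation:
Contributions: A=143, B=43, C=143
Pot levels (distinct totals of non-folded players): 43, 143
Layer 1-43: 43 each from A, B, C = 43*3 = 129 chips; eligible A, B, C
Layer 44-143: 100 each from A, C = 100*2 = 200 chips; eligible A, C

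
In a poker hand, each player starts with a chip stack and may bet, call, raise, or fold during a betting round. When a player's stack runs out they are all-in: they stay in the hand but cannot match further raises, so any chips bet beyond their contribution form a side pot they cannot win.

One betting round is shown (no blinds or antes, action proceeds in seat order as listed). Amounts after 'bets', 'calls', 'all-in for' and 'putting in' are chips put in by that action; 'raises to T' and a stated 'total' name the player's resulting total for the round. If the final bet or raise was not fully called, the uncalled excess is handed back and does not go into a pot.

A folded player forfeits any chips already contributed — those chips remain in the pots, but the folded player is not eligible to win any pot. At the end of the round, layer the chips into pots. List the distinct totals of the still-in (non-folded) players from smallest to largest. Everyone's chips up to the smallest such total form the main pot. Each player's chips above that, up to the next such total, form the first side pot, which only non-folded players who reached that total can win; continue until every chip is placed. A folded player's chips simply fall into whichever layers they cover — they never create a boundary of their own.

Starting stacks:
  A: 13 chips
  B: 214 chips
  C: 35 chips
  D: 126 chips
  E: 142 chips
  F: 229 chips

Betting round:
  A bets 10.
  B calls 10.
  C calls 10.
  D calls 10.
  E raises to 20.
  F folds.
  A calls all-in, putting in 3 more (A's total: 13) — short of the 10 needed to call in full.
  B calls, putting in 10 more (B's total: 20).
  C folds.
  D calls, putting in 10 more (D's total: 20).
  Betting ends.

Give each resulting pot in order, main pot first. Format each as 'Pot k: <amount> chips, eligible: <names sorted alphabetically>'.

Pot 1: 62 chips, eligible: A, B, D, E
Pot 2: 21 chips, eligible: B, D, E

Derivation:
Contributions: A=13, B=20, C=10, D=20, E=20
Folded: C, F
Pot levels (distinct totals of non-folded players): 13, 20
Layer 1-13: A 13 + B 13 + C 10 + D 13 + E 13 = 62 chips; eligible A, B, D, E
Layer 14-20: 7 each from B, D, E = 7*3 = 21 chips; eligible B, D, E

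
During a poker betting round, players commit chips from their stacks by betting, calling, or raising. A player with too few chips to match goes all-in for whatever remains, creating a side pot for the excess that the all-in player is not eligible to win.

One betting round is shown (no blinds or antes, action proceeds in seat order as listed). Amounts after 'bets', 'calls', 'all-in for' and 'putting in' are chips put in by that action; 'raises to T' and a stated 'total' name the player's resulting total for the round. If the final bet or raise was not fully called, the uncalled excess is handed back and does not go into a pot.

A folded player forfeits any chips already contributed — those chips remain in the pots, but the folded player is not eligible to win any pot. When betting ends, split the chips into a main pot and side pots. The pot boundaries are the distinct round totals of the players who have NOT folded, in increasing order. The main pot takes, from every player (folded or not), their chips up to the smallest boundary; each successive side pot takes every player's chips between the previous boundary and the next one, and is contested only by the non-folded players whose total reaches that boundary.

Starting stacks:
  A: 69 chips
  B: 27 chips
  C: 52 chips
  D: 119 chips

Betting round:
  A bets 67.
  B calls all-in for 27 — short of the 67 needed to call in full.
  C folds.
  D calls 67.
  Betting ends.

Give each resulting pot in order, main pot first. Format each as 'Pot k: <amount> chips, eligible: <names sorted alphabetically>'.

Pot 1: 81 chips, eligible: A, B, D
Pot 2: 80 chips, eligible: A, D

Derivation:
Contributions: A=67, B=27, D=67
Folded: C
Pot levels (distinct totals of non-folded players): 27, 67
Layer 1-27: 27 each from A, B, D = 27*3 = 81 chips; eligible A, B, D
Layer 28-67: 40 each from A, D = 40*2 = 80 chips; eligible A, D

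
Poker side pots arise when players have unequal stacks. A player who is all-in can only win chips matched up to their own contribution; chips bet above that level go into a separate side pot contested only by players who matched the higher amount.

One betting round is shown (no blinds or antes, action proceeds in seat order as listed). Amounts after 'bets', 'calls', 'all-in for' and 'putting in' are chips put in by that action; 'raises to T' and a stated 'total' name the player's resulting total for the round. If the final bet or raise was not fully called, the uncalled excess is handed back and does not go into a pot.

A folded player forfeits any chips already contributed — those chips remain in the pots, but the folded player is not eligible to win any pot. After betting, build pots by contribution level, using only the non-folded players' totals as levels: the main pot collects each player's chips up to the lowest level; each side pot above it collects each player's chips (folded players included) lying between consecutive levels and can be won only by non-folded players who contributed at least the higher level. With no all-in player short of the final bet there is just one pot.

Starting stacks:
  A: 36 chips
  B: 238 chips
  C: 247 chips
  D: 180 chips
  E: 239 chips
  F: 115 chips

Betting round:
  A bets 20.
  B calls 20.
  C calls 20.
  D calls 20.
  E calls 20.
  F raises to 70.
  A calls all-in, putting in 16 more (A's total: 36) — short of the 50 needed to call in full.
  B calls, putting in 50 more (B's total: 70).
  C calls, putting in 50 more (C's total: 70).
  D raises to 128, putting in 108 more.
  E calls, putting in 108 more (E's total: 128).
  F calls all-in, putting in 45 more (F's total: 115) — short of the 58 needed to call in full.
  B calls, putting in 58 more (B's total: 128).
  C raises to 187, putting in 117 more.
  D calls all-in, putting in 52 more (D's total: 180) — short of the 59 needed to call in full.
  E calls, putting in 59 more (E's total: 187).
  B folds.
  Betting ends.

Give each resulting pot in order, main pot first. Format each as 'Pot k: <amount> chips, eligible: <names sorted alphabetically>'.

Pot 1: 216 chips, eligible: A, C, D, E, F
Pot 2: 395 chips, eligible: C, D, E, F
Pot 3: 208 chips, eligible: C, D, E
Pot 4: 14 chips, eligible: C, E

Derivation:
Contributions: A=36, B=128, C=187, D=180, E=187, F=115
Folded: B
Pot levels (distinct totals of non-folded players): 36, 115, 180, 187
Layer 1-36: 36 each from A, B, C, D, E, F = 36*6 = 216 chips; eligible A, C, D, E, F
Layer 37-115: 79 each from B, C, D, E, F = 79*5 = 395 chips; eligible C, D, E, F
Layer 116-180: B 13 + C 65 + D 65 + E 65 = 208 chips; eligible C, D, E
Layer 181-187: 7 each from C, E = 7*2 = 14 chips; eligible C, E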